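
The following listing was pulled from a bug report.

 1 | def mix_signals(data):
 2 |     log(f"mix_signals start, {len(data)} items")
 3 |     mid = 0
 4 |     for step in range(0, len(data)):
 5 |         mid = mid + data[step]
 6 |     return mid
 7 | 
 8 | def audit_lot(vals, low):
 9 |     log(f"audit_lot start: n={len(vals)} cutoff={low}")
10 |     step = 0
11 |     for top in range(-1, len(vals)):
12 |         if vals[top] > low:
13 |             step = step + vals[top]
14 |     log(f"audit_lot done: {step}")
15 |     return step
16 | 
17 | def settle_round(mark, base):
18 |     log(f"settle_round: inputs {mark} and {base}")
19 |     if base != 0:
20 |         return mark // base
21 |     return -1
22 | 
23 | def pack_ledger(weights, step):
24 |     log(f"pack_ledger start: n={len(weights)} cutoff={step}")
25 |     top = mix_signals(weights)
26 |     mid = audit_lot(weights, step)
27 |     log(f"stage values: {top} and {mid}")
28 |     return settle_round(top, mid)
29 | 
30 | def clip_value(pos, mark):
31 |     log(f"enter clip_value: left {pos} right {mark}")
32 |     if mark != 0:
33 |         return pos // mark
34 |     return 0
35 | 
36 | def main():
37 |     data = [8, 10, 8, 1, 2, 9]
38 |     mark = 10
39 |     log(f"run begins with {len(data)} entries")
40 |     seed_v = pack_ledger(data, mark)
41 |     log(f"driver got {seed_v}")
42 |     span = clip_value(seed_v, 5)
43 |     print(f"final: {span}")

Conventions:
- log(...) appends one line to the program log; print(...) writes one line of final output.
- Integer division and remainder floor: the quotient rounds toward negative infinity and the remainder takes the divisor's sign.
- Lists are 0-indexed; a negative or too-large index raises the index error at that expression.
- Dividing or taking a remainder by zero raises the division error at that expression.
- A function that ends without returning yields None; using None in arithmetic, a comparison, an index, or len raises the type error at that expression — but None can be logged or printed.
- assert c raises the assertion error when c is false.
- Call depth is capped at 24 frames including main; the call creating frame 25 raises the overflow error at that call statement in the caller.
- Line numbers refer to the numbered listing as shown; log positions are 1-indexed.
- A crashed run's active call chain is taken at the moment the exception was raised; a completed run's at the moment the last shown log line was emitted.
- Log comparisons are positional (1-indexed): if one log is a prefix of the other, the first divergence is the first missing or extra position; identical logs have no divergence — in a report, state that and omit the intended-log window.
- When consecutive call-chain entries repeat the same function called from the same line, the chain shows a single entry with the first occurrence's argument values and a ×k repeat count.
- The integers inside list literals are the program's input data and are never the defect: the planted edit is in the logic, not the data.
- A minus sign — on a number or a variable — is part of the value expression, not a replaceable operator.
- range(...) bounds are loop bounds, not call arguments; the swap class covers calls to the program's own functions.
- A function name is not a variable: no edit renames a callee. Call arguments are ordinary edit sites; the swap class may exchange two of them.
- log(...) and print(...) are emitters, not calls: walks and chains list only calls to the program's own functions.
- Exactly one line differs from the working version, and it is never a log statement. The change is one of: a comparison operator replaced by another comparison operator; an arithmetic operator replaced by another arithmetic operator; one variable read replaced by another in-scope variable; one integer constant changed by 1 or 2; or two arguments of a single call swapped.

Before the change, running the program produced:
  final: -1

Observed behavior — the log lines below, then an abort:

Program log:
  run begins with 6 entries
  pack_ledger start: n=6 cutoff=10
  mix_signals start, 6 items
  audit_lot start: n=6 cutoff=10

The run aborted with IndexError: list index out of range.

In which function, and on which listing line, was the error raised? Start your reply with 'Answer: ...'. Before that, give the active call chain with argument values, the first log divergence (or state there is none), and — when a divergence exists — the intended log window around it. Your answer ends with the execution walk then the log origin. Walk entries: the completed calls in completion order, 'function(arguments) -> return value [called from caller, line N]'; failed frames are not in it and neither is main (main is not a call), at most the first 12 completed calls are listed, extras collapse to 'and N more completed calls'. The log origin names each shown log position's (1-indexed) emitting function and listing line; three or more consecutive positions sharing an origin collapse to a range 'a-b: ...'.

Answer: the error was raised in audit_lot, line 12.
Key fact: A complete run would log 'audit_lot done: 0' next, but this one stopped at 4 lines.
Call chain: main -> pack_ledger([8, 10, 8, 1, 2, 9], 10) (called at line 40) -> audit_lot([8, 10, 8, 1, 2, 9], 10) (called at line 26).
First divergence: position 5; the shown log stops at 4 lines while the working version next logs 'audit_lot done: 0'.
Intended log window:
  3: mix_signals start, 6 items
  4: audit_lot start: n=6 cutoff=10
  5: audit_lot done: 0
  6: stage values: 38 and 0
Execution walk:
  mix_signals([8, 10, 8, 1, 2, 9]) -> 38  [called from pack_ledger, line 25]
Log origins:
  1 — main, line 39
  2 — pack_ledger, line 24
  3 — mix_signals, line 2
  4 — audit_lot, line 9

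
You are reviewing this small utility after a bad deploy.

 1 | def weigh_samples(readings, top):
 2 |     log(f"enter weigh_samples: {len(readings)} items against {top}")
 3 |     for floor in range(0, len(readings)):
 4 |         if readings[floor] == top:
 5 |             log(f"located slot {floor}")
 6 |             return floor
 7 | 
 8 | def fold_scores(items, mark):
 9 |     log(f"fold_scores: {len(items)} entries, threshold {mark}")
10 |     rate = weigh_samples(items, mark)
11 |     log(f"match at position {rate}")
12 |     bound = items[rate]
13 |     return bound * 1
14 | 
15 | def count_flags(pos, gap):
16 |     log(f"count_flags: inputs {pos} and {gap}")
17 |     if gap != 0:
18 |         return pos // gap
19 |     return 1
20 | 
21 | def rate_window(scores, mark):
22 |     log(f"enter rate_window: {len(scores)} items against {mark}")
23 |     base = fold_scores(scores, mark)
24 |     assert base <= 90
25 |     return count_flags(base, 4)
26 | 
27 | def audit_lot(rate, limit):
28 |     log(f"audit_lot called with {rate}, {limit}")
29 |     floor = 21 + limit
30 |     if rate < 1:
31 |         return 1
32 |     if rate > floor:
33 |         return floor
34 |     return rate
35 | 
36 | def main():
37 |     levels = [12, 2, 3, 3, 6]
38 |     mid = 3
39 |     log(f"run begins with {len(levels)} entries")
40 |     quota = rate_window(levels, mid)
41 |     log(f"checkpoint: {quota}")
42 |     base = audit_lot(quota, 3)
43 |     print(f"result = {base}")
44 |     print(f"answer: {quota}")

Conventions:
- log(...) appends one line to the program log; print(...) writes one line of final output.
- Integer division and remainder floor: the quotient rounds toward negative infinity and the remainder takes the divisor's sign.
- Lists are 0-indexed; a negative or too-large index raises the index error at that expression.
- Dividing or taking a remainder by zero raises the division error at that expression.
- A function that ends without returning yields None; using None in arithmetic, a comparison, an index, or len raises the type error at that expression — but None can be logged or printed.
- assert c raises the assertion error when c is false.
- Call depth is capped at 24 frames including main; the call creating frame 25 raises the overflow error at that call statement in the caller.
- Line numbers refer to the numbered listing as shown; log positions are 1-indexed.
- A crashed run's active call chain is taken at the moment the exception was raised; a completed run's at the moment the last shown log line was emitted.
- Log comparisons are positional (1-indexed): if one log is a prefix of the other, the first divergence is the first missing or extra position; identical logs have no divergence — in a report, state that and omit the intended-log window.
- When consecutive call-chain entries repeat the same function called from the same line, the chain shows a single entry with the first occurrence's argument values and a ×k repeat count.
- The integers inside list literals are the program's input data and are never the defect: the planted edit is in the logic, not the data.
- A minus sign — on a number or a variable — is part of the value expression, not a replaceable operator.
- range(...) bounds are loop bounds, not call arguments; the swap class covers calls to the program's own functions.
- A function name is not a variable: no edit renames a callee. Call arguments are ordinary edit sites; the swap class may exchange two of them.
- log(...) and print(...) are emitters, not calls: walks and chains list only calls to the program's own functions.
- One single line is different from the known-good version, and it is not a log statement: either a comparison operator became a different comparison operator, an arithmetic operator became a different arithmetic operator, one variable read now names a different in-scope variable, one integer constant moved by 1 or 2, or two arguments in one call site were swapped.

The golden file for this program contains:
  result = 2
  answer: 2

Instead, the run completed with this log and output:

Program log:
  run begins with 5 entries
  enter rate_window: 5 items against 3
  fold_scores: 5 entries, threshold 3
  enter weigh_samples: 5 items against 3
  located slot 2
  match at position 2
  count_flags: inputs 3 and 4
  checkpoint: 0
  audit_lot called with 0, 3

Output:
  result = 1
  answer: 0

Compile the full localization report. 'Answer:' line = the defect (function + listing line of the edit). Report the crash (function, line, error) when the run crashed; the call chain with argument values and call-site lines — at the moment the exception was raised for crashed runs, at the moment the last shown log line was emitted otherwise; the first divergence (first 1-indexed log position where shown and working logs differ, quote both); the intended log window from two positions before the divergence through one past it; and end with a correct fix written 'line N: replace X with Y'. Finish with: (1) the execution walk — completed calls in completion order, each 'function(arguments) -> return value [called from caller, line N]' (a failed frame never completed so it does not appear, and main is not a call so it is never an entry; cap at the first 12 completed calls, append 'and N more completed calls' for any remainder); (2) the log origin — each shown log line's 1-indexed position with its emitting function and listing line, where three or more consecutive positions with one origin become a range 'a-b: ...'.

Answer: the defect is in fold_scores at line 13.
The tell: Position 7 is the first bad log line: 'count_flags: inputs 3 and 4' should read 'count_flags: inputs 9 and 4'.
Call chain: main -> audit_lot(0, 3) (called at line 42).
First divergence: position 7 — the shown line 'count_flags: inputs 3 and 4' should read 'count_flags: inputs 9 and 4'.
Intended log window:
  5: located slot 2
  6: match at position 2
  7: count_flags: inputs 9 and 4
  8: checkpoint: 2
Execution walk:
  weigh_samples([12, 2, 3, 3, 6], 3) -> 2  [called from fold_scores, line 10]
  fold_scores([12, 2, 3, 3, 6], 3) -> 3  [called from rate_window, line 23]
  count_flags(3, 4) -> 0  [called from rate_window, line 25]
  rate_window([12, 2, 3, 3, 6], 3) -> 0  [called from main, line 40]
  audit_lot(0, 3) -> 1  [called from main, line 42]
Log origins:
  1: logged in main at line 39
  2: logged in rate_window at line 22
  3: logged in fold_scores at line 9
  4: logged in weigh_samples at line 2
  5: logged in weigh_samples at line 5
  6: logged in fold_scores at line 11
  7: logged in count_flags at line 16
  8: logged in main at line 41
  9: logged in audit_lot at line 28
A correct fix: line 13: replace `1` with `3`.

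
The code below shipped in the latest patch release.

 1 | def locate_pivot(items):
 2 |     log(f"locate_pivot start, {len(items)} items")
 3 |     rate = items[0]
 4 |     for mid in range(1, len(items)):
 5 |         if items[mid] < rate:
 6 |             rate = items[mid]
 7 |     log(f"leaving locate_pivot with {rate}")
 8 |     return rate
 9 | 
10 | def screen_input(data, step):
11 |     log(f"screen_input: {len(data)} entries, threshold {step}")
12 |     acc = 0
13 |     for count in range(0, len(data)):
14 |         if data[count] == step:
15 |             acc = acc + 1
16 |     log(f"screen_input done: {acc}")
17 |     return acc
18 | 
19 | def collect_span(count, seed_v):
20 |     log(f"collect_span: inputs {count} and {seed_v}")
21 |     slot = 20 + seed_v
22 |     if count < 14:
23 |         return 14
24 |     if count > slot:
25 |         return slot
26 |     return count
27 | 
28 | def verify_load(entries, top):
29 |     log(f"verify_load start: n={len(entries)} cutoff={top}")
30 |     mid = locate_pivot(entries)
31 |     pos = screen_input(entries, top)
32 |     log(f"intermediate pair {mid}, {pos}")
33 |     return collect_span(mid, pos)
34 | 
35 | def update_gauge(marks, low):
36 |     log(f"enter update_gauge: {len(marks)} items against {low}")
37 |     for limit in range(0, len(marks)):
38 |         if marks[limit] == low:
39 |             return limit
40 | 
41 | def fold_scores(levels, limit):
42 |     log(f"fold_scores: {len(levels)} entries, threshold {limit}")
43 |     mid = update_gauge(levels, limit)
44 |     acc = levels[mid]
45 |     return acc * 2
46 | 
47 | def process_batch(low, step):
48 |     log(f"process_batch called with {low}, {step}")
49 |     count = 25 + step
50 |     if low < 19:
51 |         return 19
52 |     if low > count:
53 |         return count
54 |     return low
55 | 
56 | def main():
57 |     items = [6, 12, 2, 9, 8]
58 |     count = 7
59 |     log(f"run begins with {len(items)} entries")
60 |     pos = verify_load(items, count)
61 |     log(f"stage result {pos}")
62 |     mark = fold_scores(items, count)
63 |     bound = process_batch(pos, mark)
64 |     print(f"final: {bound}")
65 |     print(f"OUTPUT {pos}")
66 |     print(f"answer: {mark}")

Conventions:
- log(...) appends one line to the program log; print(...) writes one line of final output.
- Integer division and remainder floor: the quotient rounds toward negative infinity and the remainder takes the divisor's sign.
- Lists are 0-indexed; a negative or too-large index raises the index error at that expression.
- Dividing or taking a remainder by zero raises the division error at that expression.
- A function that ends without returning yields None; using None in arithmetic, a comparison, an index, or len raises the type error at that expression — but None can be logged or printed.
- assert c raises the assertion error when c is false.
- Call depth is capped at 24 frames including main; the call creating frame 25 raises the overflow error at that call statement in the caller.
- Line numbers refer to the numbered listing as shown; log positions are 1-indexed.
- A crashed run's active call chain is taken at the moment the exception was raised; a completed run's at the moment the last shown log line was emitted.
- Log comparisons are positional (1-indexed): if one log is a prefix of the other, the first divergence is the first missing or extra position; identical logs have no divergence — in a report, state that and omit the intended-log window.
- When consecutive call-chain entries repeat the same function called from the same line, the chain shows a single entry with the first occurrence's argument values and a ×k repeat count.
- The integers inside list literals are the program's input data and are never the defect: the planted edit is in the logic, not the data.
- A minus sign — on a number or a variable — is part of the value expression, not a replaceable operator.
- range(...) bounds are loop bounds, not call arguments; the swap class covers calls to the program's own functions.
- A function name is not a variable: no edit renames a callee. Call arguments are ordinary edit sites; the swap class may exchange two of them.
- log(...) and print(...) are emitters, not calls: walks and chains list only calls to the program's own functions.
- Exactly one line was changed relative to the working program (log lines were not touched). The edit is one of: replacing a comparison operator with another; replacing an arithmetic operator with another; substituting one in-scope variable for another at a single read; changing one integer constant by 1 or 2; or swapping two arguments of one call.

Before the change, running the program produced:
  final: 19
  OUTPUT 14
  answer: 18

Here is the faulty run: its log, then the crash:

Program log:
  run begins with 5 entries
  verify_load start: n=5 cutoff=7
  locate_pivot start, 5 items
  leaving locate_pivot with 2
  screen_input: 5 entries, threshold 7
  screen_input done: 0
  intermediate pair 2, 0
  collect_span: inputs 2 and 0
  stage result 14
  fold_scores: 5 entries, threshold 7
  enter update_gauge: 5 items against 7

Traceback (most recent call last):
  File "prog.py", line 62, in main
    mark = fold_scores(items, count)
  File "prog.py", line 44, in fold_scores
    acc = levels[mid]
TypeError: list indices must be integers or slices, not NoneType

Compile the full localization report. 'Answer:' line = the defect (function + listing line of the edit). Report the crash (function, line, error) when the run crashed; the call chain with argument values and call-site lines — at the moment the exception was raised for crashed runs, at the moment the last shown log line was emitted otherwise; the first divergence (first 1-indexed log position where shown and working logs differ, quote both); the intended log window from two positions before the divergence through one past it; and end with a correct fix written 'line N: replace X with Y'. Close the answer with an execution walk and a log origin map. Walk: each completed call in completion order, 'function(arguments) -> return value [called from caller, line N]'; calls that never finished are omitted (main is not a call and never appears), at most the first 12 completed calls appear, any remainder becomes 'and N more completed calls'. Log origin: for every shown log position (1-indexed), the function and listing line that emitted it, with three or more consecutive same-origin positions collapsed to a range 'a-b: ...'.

Answer: the defect is in main at line 58.
Core observation: Position 2 is the first bad log line: 'verify_load start: n=5 cutoff=7' should read 'verify_load start: n=5 cutoff=9'.
Crash: fold_scores, line 44, TypeError.
Call chain: main -> fold_scores([6, 12, 2, 9, 8], 7) (called at line 62).
First divergence: position 2; shown 'verify_load start: n=5 cutoff=7' vs intended 'verify_load start: n=5 cutoff=9'.
Intended log window:
  1: run begins with 5 entries
  2: verify_load start: n=5 cutoff=9
  3: locate_pivot start, 5 items
Execution walk:
  locate_pivot([6, 12, 2, 9, 8]) -> 2  [called from verify_load, line 30]
  screen_input([6, 12, 2, 9, 8], 7) -> 0  [called from verify_load, line 31]
  collect_span(2, 0) -> 14  [called from verify_load, line 33]
  verify_load([6, 12, 2, 9, 8], 7) -> 14  [called from main, line 60]
  update_gauge([6, 12, 2, 9, 8], 7) -> None  [called from fold_scores, line 43]
Log origins:
  1 — main, line 59
  2 — verify_load, line 29
  3 — locate_pivot, line 2
  4 — locate_pivot, line 7
  5 — screen_input, line 11
  6 — screen_input, line 16
  7 — verify_load, line 32
  8 — collect_span, line 20
  9 — main, line 61
  10 — fold_scores, line 42
  11 — update_gauge, line 36
A correct fix: line 58: replace `7` with `9`.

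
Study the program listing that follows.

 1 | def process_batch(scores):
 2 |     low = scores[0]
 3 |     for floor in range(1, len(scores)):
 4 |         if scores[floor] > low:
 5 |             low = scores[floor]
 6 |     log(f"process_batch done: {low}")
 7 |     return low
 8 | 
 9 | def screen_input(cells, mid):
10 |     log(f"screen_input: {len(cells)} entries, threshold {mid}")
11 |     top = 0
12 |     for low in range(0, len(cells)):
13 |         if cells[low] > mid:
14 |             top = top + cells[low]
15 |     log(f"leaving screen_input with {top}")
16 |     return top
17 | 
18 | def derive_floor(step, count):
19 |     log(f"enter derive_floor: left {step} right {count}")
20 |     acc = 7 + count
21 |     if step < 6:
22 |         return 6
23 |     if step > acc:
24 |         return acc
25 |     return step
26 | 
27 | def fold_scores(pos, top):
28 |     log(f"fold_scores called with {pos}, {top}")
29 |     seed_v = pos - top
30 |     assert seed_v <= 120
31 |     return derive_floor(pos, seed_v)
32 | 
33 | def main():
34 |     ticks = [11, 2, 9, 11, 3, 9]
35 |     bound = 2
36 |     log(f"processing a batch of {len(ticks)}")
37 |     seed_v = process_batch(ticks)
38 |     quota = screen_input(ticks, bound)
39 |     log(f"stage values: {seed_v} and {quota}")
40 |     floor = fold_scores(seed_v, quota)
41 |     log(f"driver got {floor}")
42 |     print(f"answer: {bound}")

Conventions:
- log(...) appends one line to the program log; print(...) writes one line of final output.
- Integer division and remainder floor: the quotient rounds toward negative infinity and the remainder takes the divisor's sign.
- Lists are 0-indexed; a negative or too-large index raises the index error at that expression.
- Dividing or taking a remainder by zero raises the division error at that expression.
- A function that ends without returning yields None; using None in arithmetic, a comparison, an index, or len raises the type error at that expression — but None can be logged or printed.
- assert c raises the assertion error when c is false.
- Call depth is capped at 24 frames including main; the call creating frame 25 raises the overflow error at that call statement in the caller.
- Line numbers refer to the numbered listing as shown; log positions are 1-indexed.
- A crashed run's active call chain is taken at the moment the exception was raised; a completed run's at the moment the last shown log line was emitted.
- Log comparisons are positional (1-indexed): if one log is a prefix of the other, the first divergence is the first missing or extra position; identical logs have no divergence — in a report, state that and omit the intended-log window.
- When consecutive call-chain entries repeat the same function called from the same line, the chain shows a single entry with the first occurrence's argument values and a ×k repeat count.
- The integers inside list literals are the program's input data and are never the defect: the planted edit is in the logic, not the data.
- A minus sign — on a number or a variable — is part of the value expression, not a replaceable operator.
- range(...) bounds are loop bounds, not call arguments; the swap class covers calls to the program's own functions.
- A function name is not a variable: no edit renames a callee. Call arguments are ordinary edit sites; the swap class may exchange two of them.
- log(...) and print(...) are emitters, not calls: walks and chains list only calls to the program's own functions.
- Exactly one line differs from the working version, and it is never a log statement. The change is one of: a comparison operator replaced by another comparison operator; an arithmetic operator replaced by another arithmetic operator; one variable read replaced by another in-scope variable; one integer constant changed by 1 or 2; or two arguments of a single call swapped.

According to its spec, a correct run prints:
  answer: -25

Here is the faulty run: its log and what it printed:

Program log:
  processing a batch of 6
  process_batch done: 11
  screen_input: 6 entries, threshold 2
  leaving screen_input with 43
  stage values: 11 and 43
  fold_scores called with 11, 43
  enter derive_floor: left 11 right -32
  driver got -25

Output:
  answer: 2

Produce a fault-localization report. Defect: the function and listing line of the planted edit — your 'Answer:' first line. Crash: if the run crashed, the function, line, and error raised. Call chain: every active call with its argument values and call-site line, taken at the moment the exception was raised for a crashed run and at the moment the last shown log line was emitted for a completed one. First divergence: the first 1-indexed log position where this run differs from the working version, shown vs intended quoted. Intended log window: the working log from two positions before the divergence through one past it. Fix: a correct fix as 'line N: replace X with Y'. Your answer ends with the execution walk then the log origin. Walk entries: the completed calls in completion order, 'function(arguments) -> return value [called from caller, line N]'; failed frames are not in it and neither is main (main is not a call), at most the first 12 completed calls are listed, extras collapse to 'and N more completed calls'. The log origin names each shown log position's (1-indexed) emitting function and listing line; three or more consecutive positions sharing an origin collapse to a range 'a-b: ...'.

Answer: the defect is in main at line 42.
Key fact: The logs agree in full; only the final output differs.
Call chain: main.
First divergence: there is none — every log position agrees.
Execution walk:
  process_batch([11, 2, 9, 11, 3, 9]) -> 11  [called from main, line 37]
  screen_input([11, 2, 9, 11, 3, 9], 2) -> 43  [called from main, line 38]
  derive_floor(11, -32) -> -25  [called from fold_scores, line 31]
  fold_scores(11, 43) -> -25  [called from main, line 40]
Log origin:
  1: emitted by main (line 36)
  2: emitted by process_batch (line 6)
  3: emitted by screen_input (line 10)
  4: emitted by screen_input (line 15)
  5: emitted by main (line 39)
  6: emitted by fold_scores (line 28)
  7: emitted by derive_floor (line 19)
  8: emitted by main (line 41)
A correct fix: line 42: replace `bound` with `floor`.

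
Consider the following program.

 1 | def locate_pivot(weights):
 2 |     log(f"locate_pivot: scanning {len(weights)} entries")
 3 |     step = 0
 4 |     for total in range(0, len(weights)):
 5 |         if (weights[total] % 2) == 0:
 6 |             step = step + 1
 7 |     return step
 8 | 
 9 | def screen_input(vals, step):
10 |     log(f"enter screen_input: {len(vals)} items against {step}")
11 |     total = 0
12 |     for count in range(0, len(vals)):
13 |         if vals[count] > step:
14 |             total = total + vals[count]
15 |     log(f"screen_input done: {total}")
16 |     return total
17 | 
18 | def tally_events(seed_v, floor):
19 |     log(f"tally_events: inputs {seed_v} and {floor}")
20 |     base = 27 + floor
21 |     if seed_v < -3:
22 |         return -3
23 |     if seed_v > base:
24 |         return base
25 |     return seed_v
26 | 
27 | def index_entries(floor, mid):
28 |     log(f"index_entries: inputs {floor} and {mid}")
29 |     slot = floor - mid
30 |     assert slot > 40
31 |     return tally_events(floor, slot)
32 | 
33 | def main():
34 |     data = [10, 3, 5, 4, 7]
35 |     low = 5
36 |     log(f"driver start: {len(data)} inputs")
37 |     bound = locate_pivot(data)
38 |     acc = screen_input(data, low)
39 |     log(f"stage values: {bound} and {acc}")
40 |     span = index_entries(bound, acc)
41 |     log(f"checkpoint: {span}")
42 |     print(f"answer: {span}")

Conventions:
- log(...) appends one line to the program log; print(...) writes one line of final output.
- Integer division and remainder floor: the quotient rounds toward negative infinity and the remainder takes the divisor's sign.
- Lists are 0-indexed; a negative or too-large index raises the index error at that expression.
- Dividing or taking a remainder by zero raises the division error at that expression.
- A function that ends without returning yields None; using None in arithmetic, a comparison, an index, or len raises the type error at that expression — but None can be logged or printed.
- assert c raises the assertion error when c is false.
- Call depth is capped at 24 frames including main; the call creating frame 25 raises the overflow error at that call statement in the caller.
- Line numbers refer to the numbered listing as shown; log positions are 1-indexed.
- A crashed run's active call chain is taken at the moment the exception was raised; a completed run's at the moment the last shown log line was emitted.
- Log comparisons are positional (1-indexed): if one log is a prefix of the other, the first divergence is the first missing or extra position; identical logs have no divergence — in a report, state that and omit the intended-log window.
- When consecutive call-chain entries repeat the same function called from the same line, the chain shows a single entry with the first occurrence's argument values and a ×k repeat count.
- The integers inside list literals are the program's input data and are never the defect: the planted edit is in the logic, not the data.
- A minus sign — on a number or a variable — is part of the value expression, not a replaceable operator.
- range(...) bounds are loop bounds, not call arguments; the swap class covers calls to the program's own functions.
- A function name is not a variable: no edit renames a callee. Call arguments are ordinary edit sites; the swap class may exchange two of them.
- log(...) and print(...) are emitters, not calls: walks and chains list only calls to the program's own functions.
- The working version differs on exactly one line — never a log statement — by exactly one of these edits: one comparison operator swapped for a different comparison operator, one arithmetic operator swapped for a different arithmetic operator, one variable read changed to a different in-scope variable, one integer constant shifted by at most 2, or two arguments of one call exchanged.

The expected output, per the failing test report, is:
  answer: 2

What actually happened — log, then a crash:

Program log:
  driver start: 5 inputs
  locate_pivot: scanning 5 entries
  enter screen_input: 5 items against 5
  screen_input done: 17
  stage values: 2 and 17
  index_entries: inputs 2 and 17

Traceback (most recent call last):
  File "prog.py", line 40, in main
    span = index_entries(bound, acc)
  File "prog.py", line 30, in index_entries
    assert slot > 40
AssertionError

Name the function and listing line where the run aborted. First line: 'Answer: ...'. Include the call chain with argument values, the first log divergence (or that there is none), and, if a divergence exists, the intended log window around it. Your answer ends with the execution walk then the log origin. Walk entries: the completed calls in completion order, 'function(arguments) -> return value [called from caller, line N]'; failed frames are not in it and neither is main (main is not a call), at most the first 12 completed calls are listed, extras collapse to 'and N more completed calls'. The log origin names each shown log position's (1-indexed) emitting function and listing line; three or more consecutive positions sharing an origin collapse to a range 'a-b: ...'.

Answer: the error was raised in index_entries, line 30.
Key observation: The log ends early — 6 lines, where the working version next logs 'tally_events: inputs 2 and -15'.
Call chain: main -> index_entries(2, 17) (called at line 40).
First divergence: position 7; the shown log stops at 6 lines while the working version next logs 'tally_events: inputs 2 and -15'.
Intended log window:
  5: stage values: 2 and 17
  6: index_entries: inputs 2 and 17
  7: tally_events: inputs 2 and -15
  8: checkpoint: 2
Execution walk:
  locate_pivot([10, 3, 5, 4, 7]) -> 2  [called from main, line 37]
  screen_input([10, 3, 5, 4, 7], 5) -> 17  [called from main, line 38]
Log origins:
  1: from main, line 36
  2: from locate_pivot, line 2
  3: from screen_input, line 10
  4: from screen_input, line 15
  5: from main, line 39
  6: from index_entries, line 28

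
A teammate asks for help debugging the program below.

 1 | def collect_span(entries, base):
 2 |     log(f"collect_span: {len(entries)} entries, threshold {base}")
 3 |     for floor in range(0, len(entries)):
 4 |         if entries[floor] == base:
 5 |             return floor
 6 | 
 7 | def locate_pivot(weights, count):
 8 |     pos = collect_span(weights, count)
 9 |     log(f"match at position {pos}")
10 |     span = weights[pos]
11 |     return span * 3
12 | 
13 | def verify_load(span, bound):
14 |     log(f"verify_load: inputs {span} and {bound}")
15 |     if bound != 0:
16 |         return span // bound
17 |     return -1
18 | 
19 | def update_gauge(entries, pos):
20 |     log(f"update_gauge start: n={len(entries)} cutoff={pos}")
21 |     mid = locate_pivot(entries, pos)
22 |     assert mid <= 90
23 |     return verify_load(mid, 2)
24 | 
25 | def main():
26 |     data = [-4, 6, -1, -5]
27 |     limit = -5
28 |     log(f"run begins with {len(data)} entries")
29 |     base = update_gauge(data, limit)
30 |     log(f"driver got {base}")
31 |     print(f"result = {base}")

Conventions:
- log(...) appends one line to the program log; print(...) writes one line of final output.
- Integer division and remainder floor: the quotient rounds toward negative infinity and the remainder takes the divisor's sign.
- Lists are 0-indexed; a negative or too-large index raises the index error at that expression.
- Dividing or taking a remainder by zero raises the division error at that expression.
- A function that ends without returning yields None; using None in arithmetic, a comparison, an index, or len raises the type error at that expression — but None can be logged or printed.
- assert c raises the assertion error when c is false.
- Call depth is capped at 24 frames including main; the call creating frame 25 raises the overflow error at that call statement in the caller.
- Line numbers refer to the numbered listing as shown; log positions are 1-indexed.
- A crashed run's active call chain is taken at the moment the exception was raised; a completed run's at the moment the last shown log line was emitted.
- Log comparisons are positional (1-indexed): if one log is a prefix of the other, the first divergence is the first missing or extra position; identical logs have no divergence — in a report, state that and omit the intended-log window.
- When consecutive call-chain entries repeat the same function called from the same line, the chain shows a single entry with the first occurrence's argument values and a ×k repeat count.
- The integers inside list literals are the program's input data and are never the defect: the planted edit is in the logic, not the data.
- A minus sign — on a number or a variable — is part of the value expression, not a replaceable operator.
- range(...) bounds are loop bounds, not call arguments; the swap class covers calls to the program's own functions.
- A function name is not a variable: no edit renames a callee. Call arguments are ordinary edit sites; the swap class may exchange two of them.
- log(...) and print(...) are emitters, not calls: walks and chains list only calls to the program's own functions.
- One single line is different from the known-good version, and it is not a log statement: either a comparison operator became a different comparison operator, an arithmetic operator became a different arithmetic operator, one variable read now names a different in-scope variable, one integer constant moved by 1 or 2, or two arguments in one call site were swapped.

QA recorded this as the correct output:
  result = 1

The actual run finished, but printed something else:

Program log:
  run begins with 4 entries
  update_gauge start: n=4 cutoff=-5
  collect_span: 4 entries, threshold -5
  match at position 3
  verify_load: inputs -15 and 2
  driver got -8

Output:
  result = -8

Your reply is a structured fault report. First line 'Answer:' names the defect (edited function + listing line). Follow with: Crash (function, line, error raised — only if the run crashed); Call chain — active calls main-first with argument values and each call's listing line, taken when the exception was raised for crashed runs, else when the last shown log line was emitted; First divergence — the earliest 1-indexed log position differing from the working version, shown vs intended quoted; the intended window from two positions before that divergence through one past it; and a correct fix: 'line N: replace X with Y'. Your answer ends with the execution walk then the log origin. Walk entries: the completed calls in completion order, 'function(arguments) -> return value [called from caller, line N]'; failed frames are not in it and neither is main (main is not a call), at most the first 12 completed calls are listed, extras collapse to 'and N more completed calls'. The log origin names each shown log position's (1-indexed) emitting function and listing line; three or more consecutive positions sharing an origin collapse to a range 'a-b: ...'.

Answer: the defect is in verify_load at line 16.
Core observation: The log first diverges at position 6: the faulty run prints 'driver got -8' where the working version prints 'driver got 1'.
Call chain: main.
First divergence: position 6 — the shown line 'driver got -8' should read 'driver got 1'.
Intended log window:
  4: match at position 3
  5: verify_load: inputs -15 and 2
  6: driver got 1
Execution walk:
  collect_span([-4, 6, -1, -5], -5) -> 3  [called from locate_pivot, line 8]
  locate_pivot([-4, 6, -1, -5], -5) -> -15  [called from update_gauge, line 21]
  verify_load(-15, 2) -> -8  [called from update_gauge, line 23]
  update_gauge([-4, 6, -1, -5], -5) -> -8  [called from main, line 29]
Log origin:
  1 — main, line 28
  2 — update_gauge, line 20
  3 — collect_span, line 2
  4 — locate_pivot, line 9
  5 — verify_load, line 14
  6 — main, line 30
A correct fix: line 16: replace `//` with `%`.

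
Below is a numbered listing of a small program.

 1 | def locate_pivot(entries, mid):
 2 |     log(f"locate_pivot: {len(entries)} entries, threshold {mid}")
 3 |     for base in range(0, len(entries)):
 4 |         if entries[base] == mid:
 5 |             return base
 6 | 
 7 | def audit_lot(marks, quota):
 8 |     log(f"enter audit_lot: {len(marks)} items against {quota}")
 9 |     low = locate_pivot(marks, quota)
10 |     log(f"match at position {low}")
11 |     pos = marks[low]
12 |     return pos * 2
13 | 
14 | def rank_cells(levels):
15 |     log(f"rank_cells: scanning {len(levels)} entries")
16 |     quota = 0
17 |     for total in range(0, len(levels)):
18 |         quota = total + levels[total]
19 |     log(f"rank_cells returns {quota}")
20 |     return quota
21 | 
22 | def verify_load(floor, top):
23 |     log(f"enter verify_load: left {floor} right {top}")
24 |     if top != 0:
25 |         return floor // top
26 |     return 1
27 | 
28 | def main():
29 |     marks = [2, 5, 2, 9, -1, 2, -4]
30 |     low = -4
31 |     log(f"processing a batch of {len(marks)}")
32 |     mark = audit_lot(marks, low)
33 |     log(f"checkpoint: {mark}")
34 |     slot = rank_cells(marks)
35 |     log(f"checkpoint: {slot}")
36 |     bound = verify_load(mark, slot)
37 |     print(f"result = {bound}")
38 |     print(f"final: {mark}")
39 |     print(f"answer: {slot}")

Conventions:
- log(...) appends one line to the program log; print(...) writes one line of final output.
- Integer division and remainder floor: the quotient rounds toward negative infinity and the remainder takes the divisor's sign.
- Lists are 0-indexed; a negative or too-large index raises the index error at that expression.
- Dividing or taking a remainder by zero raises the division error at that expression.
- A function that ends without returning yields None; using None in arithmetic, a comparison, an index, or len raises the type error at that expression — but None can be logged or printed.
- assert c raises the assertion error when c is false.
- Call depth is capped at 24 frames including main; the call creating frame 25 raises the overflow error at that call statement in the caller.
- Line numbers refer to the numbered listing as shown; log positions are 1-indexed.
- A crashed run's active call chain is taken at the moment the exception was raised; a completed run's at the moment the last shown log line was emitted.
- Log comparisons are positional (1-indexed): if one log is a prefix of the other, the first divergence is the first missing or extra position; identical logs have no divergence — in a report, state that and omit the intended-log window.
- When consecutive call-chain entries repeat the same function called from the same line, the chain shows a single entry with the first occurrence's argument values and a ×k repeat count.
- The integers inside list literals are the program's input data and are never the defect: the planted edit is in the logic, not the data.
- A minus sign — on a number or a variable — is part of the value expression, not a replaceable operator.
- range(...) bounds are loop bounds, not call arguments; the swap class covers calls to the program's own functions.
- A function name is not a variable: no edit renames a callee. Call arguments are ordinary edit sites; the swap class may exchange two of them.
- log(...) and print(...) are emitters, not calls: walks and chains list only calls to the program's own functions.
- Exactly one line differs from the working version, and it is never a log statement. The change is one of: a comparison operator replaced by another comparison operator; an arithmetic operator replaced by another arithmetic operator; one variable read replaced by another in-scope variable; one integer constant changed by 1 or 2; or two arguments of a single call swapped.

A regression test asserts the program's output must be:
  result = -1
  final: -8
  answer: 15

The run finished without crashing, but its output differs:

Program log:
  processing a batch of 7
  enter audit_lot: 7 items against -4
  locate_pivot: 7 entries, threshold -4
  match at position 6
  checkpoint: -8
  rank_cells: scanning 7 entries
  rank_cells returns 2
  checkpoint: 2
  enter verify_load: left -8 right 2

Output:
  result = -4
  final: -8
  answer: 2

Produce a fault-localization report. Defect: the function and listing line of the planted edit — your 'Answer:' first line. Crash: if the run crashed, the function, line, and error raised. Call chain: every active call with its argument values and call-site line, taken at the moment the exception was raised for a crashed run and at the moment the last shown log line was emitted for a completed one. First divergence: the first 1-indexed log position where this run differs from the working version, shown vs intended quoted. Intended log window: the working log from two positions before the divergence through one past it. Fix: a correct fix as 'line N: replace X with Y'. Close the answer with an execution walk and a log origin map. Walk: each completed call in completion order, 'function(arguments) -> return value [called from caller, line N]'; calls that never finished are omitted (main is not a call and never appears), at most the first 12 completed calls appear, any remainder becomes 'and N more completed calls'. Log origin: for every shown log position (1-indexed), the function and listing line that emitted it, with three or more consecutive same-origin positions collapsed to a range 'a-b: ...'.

Answer: the defect is in rank_cells at line 18.
Key observation: The earliest visible damage is log position 7 — 'rank_cells returns 2' rather than the intended 'rank_cells returns 15'.
Call chain: main -> verify_load(-8, 2) (called at line 36).
First divergence: position 7 — shown 'rank_cells returns 2', intended 'rank_cells returns 15'.
Intended log window:
  5: checkpoint: -8
  6: rank_cells: scanning 7 entries
  7: rank_cells returns 15
  8: checkpoint: 15
Execution walk:
  locate_pivot([2, 5, 2, 9, -1, 2, -4], -4) -> 6  [called from audit_lot, line 9]
  audit_lot([2, 5, 2, 9, -1, 2, -4], -4) -> -8  [called from main, line 32]
  rank_cells([2, 5, 2, 9, -1, 2, -4]) -> 2  [called from main, line 34]
  verify_load(-8, 2) -> -4  [called from main, line 36]
Log line origins:
  1: logged in main at line 31
  2: logged in audit_lot at line 8
  3: logged in locate_pivot at line 2
  4: logged in audit_lot at line 10
  5: logged in main at line 33
  6: logged in rank_cells at line 15
  7: logged in rank_cells at line 19
  8: logged in main at line 35
  9: logged in verify_load at line 23
A correct fix: line 18: replace `total + levels[total]` with `quota + levels[total]`.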